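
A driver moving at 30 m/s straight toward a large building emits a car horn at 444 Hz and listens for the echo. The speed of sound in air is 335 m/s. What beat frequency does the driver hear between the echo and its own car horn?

The large building receives the sound from a moving source: f₁ = f₀ · v/(v − v_e) = 444 × 335/305 ≈ 487.7 Hz.
On the return leg the driver is a moving observer: f₂ = f₁ · (v + v_e)/v = 487.7 × 365/335 ≈ 531.3 Hz.
Equivalently f₂ = f₀ · (v + v_e)/(v − v_e).
Beat against the emitted tone: |f₂ − f₀| = 2v_e·f₀/(v − v_e) = 2 × 30 × 444/305 ≈ 87 Hz.

87 Hz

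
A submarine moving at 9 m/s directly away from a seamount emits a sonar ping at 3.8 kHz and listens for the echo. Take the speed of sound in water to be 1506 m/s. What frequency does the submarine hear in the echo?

3.75 kHz

The seamount receives the sound from a moving source: f₁ = f₀ · v/(v + v_e) = 3.8 × 1506/1515 ≈ 3.78 kHz.
On the return leg the submarine is a moving observer: f₂ = f₁ · (v − v_e)/v = 3.78 × 1497/1506 ≈ 3.75 kHz.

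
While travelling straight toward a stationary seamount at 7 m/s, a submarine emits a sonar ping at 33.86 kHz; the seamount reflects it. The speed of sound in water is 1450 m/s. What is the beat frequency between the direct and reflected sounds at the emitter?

329 Hz

The seamount receives the sound from a moving source: f₁ = f₀ · v/(v − v_e) = 33.86 × 1450/1443 ≈ 34.024 kHz.
On the return leg the submarine is a moving observer: f₂ = f₁ · (v + v_e)/v = 34.024 × 1457/1450 ≈ 34.189 kHz.
Equivalently f₂ = f₀ · (v + v_e)/(v − v_e).
Beat against the emitted tone (with f₀ = 33860 Hz): |f₂ − f₀| = 2v_e·f₀/(v − v_e) = 2 × 7 × 33860/1443 ≈ 329 Hz.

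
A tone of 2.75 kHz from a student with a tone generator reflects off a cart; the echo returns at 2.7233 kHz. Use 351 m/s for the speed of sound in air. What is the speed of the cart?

1.71 m/s

Double Doppler shift off a moving reflector: f₂ = f₀ · (v + u)/(v − u) (u > 0 toward emitter).
Rearranging, u = v · (f₂ − f₀)/(f₂ + f₀) = 351 × -0.0267/5.4733 ≈ -1.71 m/s.
So the cart is moving at 1.71 m/s away from the emitter.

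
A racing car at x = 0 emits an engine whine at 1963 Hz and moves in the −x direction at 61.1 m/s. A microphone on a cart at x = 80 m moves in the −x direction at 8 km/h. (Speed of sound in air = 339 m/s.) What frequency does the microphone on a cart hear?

8 km/h = 2.222 m/s.
The observer lies on the +x side, so the source is heading away from the observer and the observer is heading toward the source.
With source receding and observer approaching, f' = f · (v + v_o)/(v + v_s).
f' = 1963 × (339 + 2.222)/(339 + 61.1) = 1963 × 341.22/400.1 ≈ 1674 Hz.

1674 Hz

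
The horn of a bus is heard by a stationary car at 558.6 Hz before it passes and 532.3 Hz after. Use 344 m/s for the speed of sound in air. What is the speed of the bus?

8.3 m/s

f₁/f₂ = (v + v_s)/(v − v_s), so v_s = v · (f₁ − f₂)/(f₁ + f₂).
v_s = 344 × (558.6 − 532.3)/(558.6 + 532.3) = 344 × 26.3/1090.9 ≈ 8.3 m/s.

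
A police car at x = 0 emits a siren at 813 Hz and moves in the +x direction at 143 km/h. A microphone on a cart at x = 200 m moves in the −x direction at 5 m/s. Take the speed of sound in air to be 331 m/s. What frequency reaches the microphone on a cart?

938 Hz

143 km/h = 39.72 m/s.
The observer lies on the +x side, so the source is heading toward the observer and the observer is heading toward the source.
Both move, so f' = f · (v + v_o)/(v − v_s).
f' = 813 × (331 + 5)/(331 − 39.72) = 813 × 336/291.28 ≈ 938 Hz.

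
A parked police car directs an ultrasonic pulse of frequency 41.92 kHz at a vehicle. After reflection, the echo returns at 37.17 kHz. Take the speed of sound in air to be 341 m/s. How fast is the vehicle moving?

20.5 m/s

Double Doppler shift off a moving reflector: f₂ = f₀ · (v + u)/(v − u) (u > 0 toward emitter).
Rearranging, u = v · (f₂ − f₀)/(f₂ + f₀) = 341 × -4.75/79.09 ≈ -20.5 m/s.
So the vehicle is moving at 20.5 m/s away from the emitter.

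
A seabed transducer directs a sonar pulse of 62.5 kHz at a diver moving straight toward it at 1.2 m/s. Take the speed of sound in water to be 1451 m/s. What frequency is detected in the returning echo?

At the diver (a moving observer), f₁ = f₀ · (v + u)/v = 62.5 × 1452.2/1451 ≈ 62.6 kHz.
On reflection it acts as a source moving toward the stationary detector: f₂ = f₁ · v/(v − u) = 62.6 × 1451/1449.8 ≈ 62.6 kHz.
Equivalently f₂ = f₀ · (v + u)/(v − u).

62.6 kHz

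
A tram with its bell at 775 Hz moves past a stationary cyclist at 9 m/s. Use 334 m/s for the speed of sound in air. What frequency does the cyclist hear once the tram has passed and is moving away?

755 Hz

Receding: f₂ = f · v/(v + v_s) = 775 × 334/343 ≈ 755 Hz.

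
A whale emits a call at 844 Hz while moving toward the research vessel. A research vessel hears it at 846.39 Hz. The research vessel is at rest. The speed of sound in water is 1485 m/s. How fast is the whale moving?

f' = f · v/(v − v_s) ⇒ v_s = v · |1 − f/f'|.
v_s = 1485 × |1 − 844/846.39| = 1485 × 0.002824 ≈ 4.2 m/s.

4.2 m/s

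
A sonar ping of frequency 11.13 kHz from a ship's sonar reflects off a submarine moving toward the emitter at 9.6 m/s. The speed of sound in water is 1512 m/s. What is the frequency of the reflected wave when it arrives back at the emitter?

The submarine first receives the wave as a moving observer: f₁ = f₀ · (v + u)/v = 11.13 × (1512 + 9.6)/1512 ≈ 11.20 kHz.
On reflection it acts as a source moving toward the stationary detector: f₂ = f₁ · v/(v − u) = 11.20 × 1512/1502.4 ≈ 11.27 kHz.
Equivalently f₂ = f₀ · (v + u)/(v − u).

11.27 kHz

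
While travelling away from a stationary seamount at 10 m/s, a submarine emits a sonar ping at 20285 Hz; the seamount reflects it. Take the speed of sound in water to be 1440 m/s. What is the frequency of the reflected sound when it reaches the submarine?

The seamount receives the sound from a moving source: f₁ = f₀ · v/(v + v_e) = 20285 × 1440/1450 ≈ 20145 Hz.
On the return leg the submarine is a moving observer: f₂ = f₁ · (v − v_e)/v = 20145 × 1430/1440 ≈ 20005 Hz.

20005 Hz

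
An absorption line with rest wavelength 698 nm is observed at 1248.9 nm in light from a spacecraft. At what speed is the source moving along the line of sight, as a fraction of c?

λ'/λ₀ = 1.7893 > 1 (redshift), so the source is receding.
λ'/λ₀ = √((1 + β)/(1 − β)) for a receding source ⇒ β = (r² − 1)/(r² + 1) with r = λ'/λ₀.
β = (3.2014 − 1)/(3.2014 + 1) ≈ 0.524.

0.524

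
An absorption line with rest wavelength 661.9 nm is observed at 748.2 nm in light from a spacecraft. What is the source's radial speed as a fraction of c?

λ'/λ₀ = 1.1304 > 1 (redshift), so the source is receding.
λ'/λ₀ = √((1 + β)/(1 − β)) for a receding source ⇒ β = (r² − 1)/(r² + 1) with r = λ'/λ₀.
β = (1.2778 − 1)/(1.2778 + 1) ≈ 0.122.

0.122c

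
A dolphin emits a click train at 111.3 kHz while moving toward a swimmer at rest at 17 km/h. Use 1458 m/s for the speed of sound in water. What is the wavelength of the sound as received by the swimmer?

17 km/h = 4.722 m/s.
Only the source moves, toward the listener, so f' = f · v/(v − v_s).
f' = 111.3 × 1458/(1458 − 4.722) ≈ 111.7 kHz.
λ' = v/f' = 1458/111662 ≈ 1.3 cm.

1.3 cm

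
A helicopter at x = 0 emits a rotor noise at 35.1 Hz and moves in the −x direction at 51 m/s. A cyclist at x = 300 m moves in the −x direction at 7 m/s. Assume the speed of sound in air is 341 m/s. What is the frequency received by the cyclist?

31.2 Hz

The observer lies on the +x side, so the source is heading away from the observer and the observer is heading toward the source.
With source receding and observer approaching, f' = f · (v + v_o)/(v + v_s).
f' = 35.1 × (341 + 7)/(341 + 51) = 35.1 × 348/392 ≈ 31.2 Hz.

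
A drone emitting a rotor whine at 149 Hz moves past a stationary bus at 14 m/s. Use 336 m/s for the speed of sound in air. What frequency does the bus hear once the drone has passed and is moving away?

Receding: f₂ = f · v/(v + v_s) = 149 × 336/350 ≈ 143 Hz.

143 Hz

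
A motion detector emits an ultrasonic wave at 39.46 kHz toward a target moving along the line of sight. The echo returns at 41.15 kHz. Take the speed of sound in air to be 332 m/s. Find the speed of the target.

7.0 m/s

Double Doppler shift off a moving reflector: f₂ = f₀ · (v + u)/(v − u) (u > 0 toward emitter).
Rearranging, u = v · (f₂ − f₀)/(f₂ + f₀) = 332 × 1.69/80.61 ≈ 7.0 m/s.
So the target is moving at 7.0 m/s toward the emitter.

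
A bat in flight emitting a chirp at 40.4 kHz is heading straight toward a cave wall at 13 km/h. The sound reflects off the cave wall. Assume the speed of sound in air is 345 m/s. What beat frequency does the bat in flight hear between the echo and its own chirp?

13 km/h = 3.611 m/s.
The cave wall receives the sound from a moving source: f₁ = f₀ · v/(v − v_e) = 40.4 × 345/341.39 ≈ 40.827 kHz.
On the return leg the bat in flight is a moving observer: f₂ = f₁ · (v + v_e)/v = 40.827 × 348.61/345 ≈ 41.255 kHz.
Beat against the emitted tone (with f₀ = 40400 Hz): |f₂ − f₀| = 2v_e·f₀/(v − v_e) = 2 × 3.611 × 40400/341.39 ≈ 855 Hz.

855 Hz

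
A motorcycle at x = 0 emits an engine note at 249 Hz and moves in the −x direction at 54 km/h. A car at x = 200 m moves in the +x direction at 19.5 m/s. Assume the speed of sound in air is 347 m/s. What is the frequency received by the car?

225 Hz

54 km/h = 15 m/s.
The observer lies on the +x side, so the source is heading away from the observer and the observer is heading away from the source.
General Doppler shift: f' = f · (v − v_o)/(v + v_s).
f' = 249 × (347 − 19.5)/(347 + 15) = 249 × 327.5/362 ≈ 225 Hz.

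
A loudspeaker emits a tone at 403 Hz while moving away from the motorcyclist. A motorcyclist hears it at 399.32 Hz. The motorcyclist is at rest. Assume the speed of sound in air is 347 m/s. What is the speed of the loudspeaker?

3.2 m/s

f' = f · v/(v + v_s) ⇒ v_s = v · |1 − f/f'|.
v_s = 347 × |1 − 403/399.32| = 347 × 0.009216 ≈ 3.2 m/s.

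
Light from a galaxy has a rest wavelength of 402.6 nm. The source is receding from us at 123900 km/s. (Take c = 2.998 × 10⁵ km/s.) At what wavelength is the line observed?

624.8 nm

β = v/c = 123900/299800 = 0.4133.
Relativistic Doppler for wavelength: λ' = λ₀ · √((1 + β)/(1 − β)).
λ' = 402.6 × √(1.4133/0.5867) = 402.6 × 1.55202 ≈ 624.8 nm.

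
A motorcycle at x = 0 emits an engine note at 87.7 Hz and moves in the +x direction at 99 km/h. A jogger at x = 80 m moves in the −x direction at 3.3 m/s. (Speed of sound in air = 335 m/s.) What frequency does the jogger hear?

96 Hz

99 km/h = 27.5 m/s.
The observer lies on the +x side, so the source is heading toward the observer and the observer is heading toward the source.
Both move, so f' = f · (v + v_o)/(v − v_s).
f' = 87.7 × (335 + 3.3)/(335 − 27.5) = 87.7 × 338.3/307.5 ≈ 96 Hz.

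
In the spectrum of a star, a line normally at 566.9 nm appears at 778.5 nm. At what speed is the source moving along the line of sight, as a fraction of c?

λ'/λ₀ = 1.3733 > 1 (redshift), so the source is receding.
λ'/λ₀ = √((1 + β)/(1 − β)) for a receding source ⇒ β = (r² − 1)/(r² + 1) with r = λ'/λ₀.
β = (1.8858 − 1)/(1.8858 + 1) ≈ 0.307.

0.307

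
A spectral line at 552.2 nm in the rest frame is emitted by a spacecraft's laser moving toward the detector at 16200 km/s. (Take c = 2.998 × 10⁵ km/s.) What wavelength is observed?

β = v/c = 16200/299800 = 0.0540.
Relativistic Doppler for wavelength: λ' = λ₀ · √((1 − β)/(1 + β)).
λ' = 552.2 × √(0.9460/1.0540) = 552.2 × 0.94735 ≈ 523.1 nm.

523.1 nm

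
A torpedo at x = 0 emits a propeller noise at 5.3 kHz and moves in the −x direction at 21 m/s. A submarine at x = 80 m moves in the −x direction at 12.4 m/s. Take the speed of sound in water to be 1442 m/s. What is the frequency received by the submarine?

5.27 kHz

The observer lies on the +x side, so the source is heading away from the observer and the observer is heading toward the source.
With source receding and observer approaching, f' = f · (v + v_o)/(v + v_s).
f' = 5.3 × (1442 + 12.4)/(1442 + 21) = 5.3 × 1454.4/1463 ≈ 5.27 kHz.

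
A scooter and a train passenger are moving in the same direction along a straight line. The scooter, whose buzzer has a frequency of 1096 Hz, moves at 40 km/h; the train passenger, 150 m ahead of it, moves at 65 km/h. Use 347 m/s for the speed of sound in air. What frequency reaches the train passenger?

40 km/h = 11.11 m/s; 65 km/h = 18.06 m/s.
The train passenger is ahead, so the scooter is moving toward it while the train passenger is moving away from the scooter.
With source approaching and observer receding, f' = f · (v − v_o)/(v − v_s).
f' = 1096 × (347 − 18.06)/(347 − 11.11) = 1096 × 328.94/335.89 ≈ 1073 Hz.

1073 Hz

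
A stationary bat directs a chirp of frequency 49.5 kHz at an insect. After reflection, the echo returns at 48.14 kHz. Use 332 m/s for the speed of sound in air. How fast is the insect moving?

Double Doppler shift off a moving reflector: f₂ = f₀ · (v + u)/(v − u) (u > 0 toward emitter).
Rearranging, u = v · (f₂ − f₀)/(f₂ + f₀) = 332 × -1.36/97.64 ≈ -4.6 m/s.
So the insect is moving at 4.6 m/s away from the emitter.

4.6 m/s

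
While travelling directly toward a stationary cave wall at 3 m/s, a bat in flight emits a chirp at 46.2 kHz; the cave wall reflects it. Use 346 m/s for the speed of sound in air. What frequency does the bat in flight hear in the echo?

47.0 kHz

The cave wall receives the sound from a moving source: f₁ = f₀ · v/(v − v_e) = 46.2 × 346/343 ≈ 46.6 kHz.
On the return leg the bat in flight is a moving observer: f₂ = f₁ · (v + v_e)/v = 46.6 × 349/346 ≈ 47.0 kHz.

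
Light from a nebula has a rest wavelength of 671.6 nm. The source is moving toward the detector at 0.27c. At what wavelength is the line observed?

509.2 nm

Relativistic Doppler for wavelength: λ' = λ₀ · √((1 − β)/(1 + β)).
λ' = 671.6 × √(0.7300/1.2700) = 671.6 × 0.75816 ≈ 509.2 nm.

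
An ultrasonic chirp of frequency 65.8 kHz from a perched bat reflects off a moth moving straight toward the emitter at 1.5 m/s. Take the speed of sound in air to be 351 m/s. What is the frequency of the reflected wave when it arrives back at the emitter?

66.4 kHz

At the moth (a moving observer), f₁ = f₀ · (v + u)/v = 65.8 × 352.5/351 ≈ 66.1 kHz.
The reflection then acts as a moving source: f₂ = f₁ · v/(v − u) ≈ 66.4 kHz.
Equivalently f₂ = f₀ · (v + u)/(v − u).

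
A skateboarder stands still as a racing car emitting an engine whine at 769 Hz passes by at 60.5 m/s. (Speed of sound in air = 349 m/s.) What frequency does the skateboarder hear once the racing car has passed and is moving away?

Receding: f₂ = f · v/(v + v_s) = 769 × 349/409.5 ≈ 655 Hz.

655 Hz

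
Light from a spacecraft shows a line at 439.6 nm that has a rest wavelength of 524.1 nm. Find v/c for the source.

0.174

λ'/λ₀ = 0.8388 < 1 (blueshift), so the source is approaching.
λ'/λ₀ = √((1 − β)/(1 + β)) for an approaching source ⇒ β = (1 − r²)/(1 + r²) with r = λ'/λ₀.
β = (1 − 0.7035)/(1 + 0.7035) ≈ 0.174.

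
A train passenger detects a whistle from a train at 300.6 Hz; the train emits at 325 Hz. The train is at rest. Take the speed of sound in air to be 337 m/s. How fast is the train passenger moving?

f' < f, so the train passenger is receding.
f' = f · (v − v_o)/v ⇒ v_o = v · |f'/f − 1|.
v_o = 337 × |300.6/325 − 1| = 337 × 0.07508 ≈ 25 m/s.

25 m/s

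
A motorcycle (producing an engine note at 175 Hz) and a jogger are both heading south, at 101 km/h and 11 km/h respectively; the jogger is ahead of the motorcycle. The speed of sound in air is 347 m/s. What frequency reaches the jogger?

189 Hz

101 km/h = 28.06 m/s; 11 km/h = 3.056 m/s.
The jogger is ahead, so the motorcycle is moving toward it while the jogger is moving away from the motorcycle.
General Doppler shift: f' = f · (v − v_o)/(v − v_s).
f' = 175 × (347 − 3.056)/(347 − 28.06) = 175 × 343.94/318.94 ≈ 189 Hz.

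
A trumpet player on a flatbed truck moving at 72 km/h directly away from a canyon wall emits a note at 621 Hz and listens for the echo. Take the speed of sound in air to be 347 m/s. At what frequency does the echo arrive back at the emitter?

72 km/h = 20 m/s.
The canyon wall receives the sound from a moving source: f₁ = f₀ · v/(v + v_e) = 621 × 347/367 ≈ 587 Hz.
On the return leg the trumpet player on a flatbed truck is a moving observer: f₂ = f₁ · (v − v_e)/v = 587 × 327/347 ≈ 553 Hz.

553 Hz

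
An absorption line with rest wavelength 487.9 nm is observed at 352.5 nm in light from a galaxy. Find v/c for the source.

0.314

λ'/λ₀ = 0.7225 < 1 (blueshift), so the source is approaching.
λ'/λ₀ = √((1 − β)/(1 + β)) for an approaching source ⇒ β = (1 − r²)/(1 + r²) with r = λ'/λ₀.
β = (1 − 0.5220)/(1 + 0.5220) ≈ 0.314.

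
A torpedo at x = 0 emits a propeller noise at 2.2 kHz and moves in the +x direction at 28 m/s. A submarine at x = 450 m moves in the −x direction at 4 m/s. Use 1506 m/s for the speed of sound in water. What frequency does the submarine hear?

2.25 kHz

The observer lies on the +x side, so the source is heading toward the observer and the observer is heading toward the source.
General Doppler shift: f' = f · (v + v_o)/(v − v_s).
f' = 2.2 × (1506 + 4)/(1506 − 28) = 2.2 × 1510/1478 ≈ 2.25 kHz.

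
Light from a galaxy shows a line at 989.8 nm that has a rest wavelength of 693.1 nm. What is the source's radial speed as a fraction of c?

λ'/λ₀ = 1.4281 > 1 (redshift), so the source is receding.
λ'/λ₀ = √((1 + β)/(1 − β)) for a receding source ⇒ β = (r² − 1)/(r² + 1) with r = λ'/λ₀.
β = (2.0394 − 1)/(2.0394 + 1) ≈ 0.342.

0.342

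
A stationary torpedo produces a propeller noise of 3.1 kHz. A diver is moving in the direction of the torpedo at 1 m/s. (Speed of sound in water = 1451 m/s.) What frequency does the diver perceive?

Only the observer moves, toward the source, so f' = f · (v + v_o)/v.
f' = 3.1 × (1451 + 1)/1451 = 3.1 × 1452/1451 ≈ 3.10 kHz.

3.10 kHz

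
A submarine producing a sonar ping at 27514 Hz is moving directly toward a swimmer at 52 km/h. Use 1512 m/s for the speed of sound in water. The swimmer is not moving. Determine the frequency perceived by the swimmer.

27779 Hz

52 km/h = 14.44 m/s.
With the source moving toward a stationary observer, f' = f · v/(v − v_s).
f' = 27514 × 1512/(1512 − 14.44) = 27514 × 1512/1498 ≈ 27779 Hz.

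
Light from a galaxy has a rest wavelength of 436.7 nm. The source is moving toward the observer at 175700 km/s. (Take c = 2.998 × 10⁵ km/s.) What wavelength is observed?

223.1 nm

β = v/c = 175700/299800 = 0.5861.
Relativistic Doppler for wavelength: λ' = λ₀ · √((1 − β)/(1 + β)).
λ' = 436.7 × √(0.4139/1.5861) = 436.7 × 0.51087 ≈ 223.1 nm.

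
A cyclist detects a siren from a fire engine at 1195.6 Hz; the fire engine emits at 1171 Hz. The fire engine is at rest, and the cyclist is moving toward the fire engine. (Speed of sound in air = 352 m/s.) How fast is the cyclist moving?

7.4 m/s

f' = f · (v + v_o)/v ⇒ v_o = v · |f'/f − 1|.
v_o = 352 × |1195.6/1171 − 1| = 352 × 0.02101 ≈ 7.4 m/s.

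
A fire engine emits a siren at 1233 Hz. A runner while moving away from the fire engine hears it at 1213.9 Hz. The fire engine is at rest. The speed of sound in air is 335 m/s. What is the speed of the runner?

f' = f · (v − v_o)/v ⇒ v_o = v · |f'/f − 1|.
v_o = 335 × |1213.9/1233 − 1| = 335 × 0.01549 ≈ 5.2 m/s.

5.2 m/s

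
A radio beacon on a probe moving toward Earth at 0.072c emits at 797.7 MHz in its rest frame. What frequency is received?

857.4 MHz

Relativistic Doppler for frequency: f' = f₀ · √((1 + β)/(1 − β)).
f' = 797.7 × √(1.0720/0.9280) = 797.7 × 1.07479 ≈ 857.4 MHz.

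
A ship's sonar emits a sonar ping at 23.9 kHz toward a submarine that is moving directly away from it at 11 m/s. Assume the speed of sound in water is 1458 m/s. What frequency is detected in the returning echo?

The submarine first receives the wave as a moving observer: f₁ = f₀ · (v − u)/v = 23.9 × (1458 − 11)/1458 ≈ 23.7 kHz.
On reflection it acts as a source moving away from the stationary detector: f₂ = f₁ · v/(v + u) = 23.7 × 1458/1469 ≈ 23.5 kHz.
Equivalently f₂ = f₀ · (v − u)/(v + u).

23.5 kHz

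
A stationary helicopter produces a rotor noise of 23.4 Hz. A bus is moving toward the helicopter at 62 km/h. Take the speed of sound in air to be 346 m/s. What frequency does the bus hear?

62 km/h = 17.22 m/s.
Only the observer moves, toward the source, so f' = f · (v + v_o)/v.
f' = 23.4 × (346 + 17.22)/346 = 23.4 × 363.22/346 ≈ 24.6 Hz.

24.6 Hz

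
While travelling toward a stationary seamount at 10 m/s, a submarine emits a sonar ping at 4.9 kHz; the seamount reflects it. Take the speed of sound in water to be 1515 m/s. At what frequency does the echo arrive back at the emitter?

The seamount receives the sound from a moving source: f₁ = f₀ · v/(v − v_e) = 4.9 × 1515/1505 ≈ 4.93 kHz.
On the return leg the submarine is a moving observer: f₂ = f₁ · (v + v_e)/v = 4.93 × 1525/1515 ≈ 4.97 kHz.

4.97 kHz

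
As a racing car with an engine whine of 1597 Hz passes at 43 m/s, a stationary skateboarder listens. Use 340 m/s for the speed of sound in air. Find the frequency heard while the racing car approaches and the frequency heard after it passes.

1828 Hz approaching; 1418 Hz receding

Approaching: f₁ = f · v/(v − v_s) = 1597 × 340/297 ≈ 1828 Hz.
Receding: f₂ = f · v/(v + v_s) = 1597 × 340/383 ≈ 1418 Hz.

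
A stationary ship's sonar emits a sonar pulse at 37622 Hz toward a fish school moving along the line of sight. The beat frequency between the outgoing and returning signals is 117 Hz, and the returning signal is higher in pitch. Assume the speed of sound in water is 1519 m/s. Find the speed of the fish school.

2.36 m/s

Double Doppler shift off a moving reflector: f₂ = f₀ · (v + u)/(v − u) (u > 0 toward emitter).
Returning signal is higher, so f₂ = f₀ + Δf = 37622 + 117 = 37739 Hz.
Rearranging, u = v · (f₂ − f₀)/(f₂ + f₀) = 1519 × 117/75361 ≈ 2.36 m/s.
So the fish school is moving at 2.36 m/s toward the emitter.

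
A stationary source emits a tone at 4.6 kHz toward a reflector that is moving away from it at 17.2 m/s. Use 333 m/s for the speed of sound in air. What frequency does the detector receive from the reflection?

At the reflector (a moving observer), f₁ = f₀ · (v − u)/v = 4.6 × 315.8/333 ≈ 4.36 kHz.
On reflection it acts as a source moving away from the stationary detector: f₂ = f₁ · v/(v + u) = 4.36 × 333/350.2 ≈ 4.15 kHz.

4.15 kHz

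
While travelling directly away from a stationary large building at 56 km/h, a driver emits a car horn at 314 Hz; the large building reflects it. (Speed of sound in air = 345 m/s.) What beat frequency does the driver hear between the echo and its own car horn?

27.1 Hz

56 km/h = 15.56 m/s.
The large building receives the sound from a moving source: f₁ = f₀ · v/(v + v_e) = 314 × 345/360.56 ≈ 300.5 Hz.
On the return leg the driver is a moving observer: f₂ = f₁ · (v − v_e)/v = 300.5 × 329.44/345 ≈ 286.9 Hz.
Equivalently f₂ = f₀ · (v − v_e)/(v + v_e).
Beat against the emitted tone: |f₂ − f₀| = 2v_e·f₀/(v + v_e) = 2 × 15.56 × 314/360.56 ≈ 27.1 Hz.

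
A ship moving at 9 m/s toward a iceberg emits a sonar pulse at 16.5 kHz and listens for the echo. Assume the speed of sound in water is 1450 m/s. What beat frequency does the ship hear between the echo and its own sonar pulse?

206 Hz

The iceberg receives the sound from a moving source: f₁ = f₀ · v/(v − v_e) = 16.5 × 1450/1441 ≈ 16.603 kHz.
On the return leg the ship is a moving observer: f₂ = f₁ · (v + v_e)/v = 16.603 × 1459/1450 ≈ 16.706 kHz.
Beat against the emitted tone (with f₀ = 16500 Hz): |f₂ − f₀| = 2v_e·f₀/(v − v_e) = 2 × 9 × 16500/1441 ≈ 206 Hz.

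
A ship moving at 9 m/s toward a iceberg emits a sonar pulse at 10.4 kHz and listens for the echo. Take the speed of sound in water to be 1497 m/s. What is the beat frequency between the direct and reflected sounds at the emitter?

The iceberg receives the sound from a moving source: f₁ = f₀ · v/(v − v_e) = 10.4 × 1497/1488 ≈ 10.4629 kHz.
On the return leg the ship is a moving observer: f₂ = f₁ · (v + v_e)/v = 10.4629 × 1506/1497 ≈ 10.5258 kHz.
Beat against the emitted tone (with f₀ = 10400 Hz): |f₂ − f₀| = 2v_e·f₀/(v − v_e) = 2 × 9 × 10400/1488 ≈ 126 Hz.

126 Hz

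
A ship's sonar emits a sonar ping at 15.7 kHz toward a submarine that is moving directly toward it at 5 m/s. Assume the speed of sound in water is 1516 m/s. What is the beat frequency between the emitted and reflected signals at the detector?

At the submarine (a moving observer), f₁ = f₀ · (v + u)/v = 15.7 × 1521/1516 ≈ 15.7518 kHz.
The reflection then acts as a moving source: f₂ = f₁ · v/(v − u) ≈ 15.8039 kHz.
Beat frequency (with f₀ = 15700 Hz): |f₂ − f₀| = 2u·f₀/(v − u) = 2 × 5 × 15700/1511 ≈ 104 Hz.

104 Hz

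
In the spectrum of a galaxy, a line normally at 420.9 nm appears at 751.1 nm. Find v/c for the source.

0.522

λ'/λ₀ = 1.7845 > 1 (redshift), so the source is receding.
λ'/λ₀ = √((1 + β)/(1 − β)) for a receding source ⇒ β = (r² − 1)/(r² + 1) with r = λ'/λ₀.
β = (3.1845 − 1)/(3.1845 + 1) ≈ 0.522.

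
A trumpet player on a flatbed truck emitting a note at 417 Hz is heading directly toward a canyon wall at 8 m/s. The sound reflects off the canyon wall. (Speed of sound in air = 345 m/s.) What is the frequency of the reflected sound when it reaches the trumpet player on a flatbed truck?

The canyon wall receives the sound from a moving source: f₁ = f₀ · v/(v − v_e) = 417 × 345/337 ≈ 427 Hz.
On the return leg the trumpet player on a flatbed truck is a moving observer: f₂ = f₁ · (v + v_e)/v = 427 × 353/345 ≈ 437 Hz.
Equivalently f₂ = f₀ · (v + v_e)/(v − v_e).

437 Hz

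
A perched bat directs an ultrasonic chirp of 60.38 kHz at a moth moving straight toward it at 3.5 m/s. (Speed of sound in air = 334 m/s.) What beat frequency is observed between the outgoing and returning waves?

1279 Hz

At the moth (a moving observer), f₁ = f₀ · (v + u)/v = 60.38 × 337.5/334 ≈ 61.013 kHz.
On reflection it acts as a source moving toward the stationary detector: f₂ = f₁ · v/(v − u) = 61.013 × 334/330.5 ≈ 61.659 kHz.
Equivalently f₂ = f₀ · (v + u)/(v − u).
Beat frequency (with f₀ = 60380 Hz): |f₂ − f₀| = 2u·f₀/(v − u) = 2 × 3.5 × 60380/330.5 ≈ 1279 Hz.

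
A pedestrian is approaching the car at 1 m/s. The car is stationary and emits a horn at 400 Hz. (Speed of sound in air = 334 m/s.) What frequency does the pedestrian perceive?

401 Hz

Only the observer moves, toward the source, so f' = f · (v + v_o)/v.
f' = 400 × (334 + 1)/334 = 400 × 335/334 ≈ 401 Hz.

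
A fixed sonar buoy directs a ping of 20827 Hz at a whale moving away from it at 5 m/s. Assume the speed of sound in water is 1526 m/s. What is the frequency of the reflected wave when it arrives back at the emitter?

20691 Hz

At the whale (a moving observer), f₁ = f₀ · (v − u)/v = 20827 × 1521/1526 ≈ 20759 Hz.
The reflection then acts as a moving source: f₂ = f₁ · v/(v + u) ≈ 20691 Hz.
Equivalently f₂ = f₀ · (v − u)/(v + u).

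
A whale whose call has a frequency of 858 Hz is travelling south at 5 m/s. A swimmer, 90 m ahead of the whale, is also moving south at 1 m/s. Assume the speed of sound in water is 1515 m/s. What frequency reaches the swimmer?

The swimmer is ahead, so the whale is moving toward it while the swimmer is moving away from the whale.
General Doppler shift: f' = f · (v − v_o)/(v − v_s).
f' = 858 × (1515 − 1)/(1515 − 5) = 858 × 1514/1510 ≈ 860 Hz.

860 Hz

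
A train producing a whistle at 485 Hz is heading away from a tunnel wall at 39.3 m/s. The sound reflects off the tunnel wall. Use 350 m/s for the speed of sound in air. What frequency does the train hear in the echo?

The tunnel wall receives the sound from a moving source: f₁ = f₀ · v/(v + v_e) = 485 × 350/389.3 ≈ 436 Hz.
On the return leg the train is a moving observer: f₂ = f₁ · (v − v_e)/v = 436 × 310.7/350 ≈ 387 Hz.
Equivalently f₂ = f₀ · (v − v_e)/(v + v_e).

387 Hz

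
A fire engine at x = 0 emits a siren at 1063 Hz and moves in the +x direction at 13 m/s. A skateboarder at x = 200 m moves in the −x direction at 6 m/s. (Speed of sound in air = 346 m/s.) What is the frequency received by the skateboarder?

The observer lies on the +x side, so the source is heading toward the observer and the observer is heading toward the source.
With source approaching and observer approaching, f' = f · (v + v_o)/(v − v_s).
f' = 1063 × (346 + 6)/(346 − 13) = 1063 × 352/333 ≈ 1124 Hz.

1124 Hz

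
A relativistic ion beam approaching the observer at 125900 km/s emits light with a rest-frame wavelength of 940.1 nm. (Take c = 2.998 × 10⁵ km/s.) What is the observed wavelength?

β = v/c = 125900/299800 = 0.4199.
Relativistic Doppler for wavelength: λ' = λ₀ · √((1 − β)/(1 + β)).
λ' = 940.1 × √(0.5801/1.4199) = 940.1 × 0.63914 ≈ 600.9 nm.

600.9 nm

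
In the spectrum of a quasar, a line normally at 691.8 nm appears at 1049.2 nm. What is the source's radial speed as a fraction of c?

λ'/λ₀ = 1.5166 > 1 (redshift), so the source is receding.
λ'/λ₀ = √((1 + β)/(1 − β)) for a receding source ⇒ β = (r² − 1)/(r² + 1) with r = λ'/λ₀.
β = (2.3001 − 1)/(2.3001 + 1) ≈ 0.394.

0.394c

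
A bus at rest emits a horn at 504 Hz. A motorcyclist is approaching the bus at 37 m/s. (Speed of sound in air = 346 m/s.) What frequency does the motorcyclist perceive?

Moving observer, stationary source: f' = f · (v + v_o)/v.
f' = 504 × (346 + 37)/346 = 504 × 383/346 ≈ 558 Hz.

558 Hz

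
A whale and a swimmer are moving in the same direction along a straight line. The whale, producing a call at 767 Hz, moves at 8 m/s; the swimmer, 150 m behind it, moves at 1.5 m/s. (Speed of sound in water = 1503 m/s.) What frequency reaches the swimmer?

The swimmer is behind, so the whale is moving away from it while the swimmer is moving toward the whale.
Both move, so f' = f · (v + v_o)/(v + v_s).
f' = 767 × (1503 + 1.5)/(1503 + 8) = 767 × 1504.5/1511 ≈ 764 Hz.

764 Hz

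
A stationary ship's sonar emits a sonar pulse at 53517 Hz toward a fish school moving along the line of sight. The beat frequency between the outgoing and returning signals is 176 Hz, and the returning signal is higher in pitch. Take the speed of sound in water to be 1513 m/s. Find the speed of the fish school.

2.48 m/s

Double Doppler shift off a moving reflector: f₂ = f₀ · (v + u)/(v − u) (u > 0 toward emitter).
Returning signal is higher, so f₂ = f₀ + Δf = 53517 + 176 = 53693 Hz.
Rearranging, u = v · (f₂ − f₀)/(f₂ + f₀) = 1513 × 176/107210 ≈ 2.48 m/s.
So the fish school is moving at 2.48 m/s toward the emitter.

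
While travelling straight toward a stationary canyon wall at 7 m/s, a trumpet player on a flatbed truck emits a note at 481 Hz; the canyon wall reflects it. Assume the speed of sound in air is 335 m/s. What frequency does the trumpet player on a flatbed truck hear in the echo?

502 Hz

The canyon wall receives the sound from a moving source: f₁ = f₀ · v/(v − v_e) = 481 × 335/328 ≈ 491 Hz.
On the return leg the trumpet player on a flatbed truck is a moving observer: f₂ = f₁ · (v + v_e)/v = 491 × 342/335 ≈ 502 Hz.
Equivalently f₂ = f₀ · (v + v_e)/(v − v_e).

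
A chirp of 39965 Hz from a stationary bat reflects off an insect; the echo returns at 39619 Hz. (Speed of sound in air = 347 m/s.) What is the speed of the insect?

Double Doppler shift off a moving reflector: f₂ = f₀ · (v + u)/(v − u) (u > 0 toward emitter).
Rearranging, u = v · (f₂ − f₀)/(f₂ + f₀) = 347 × -346/79584 ≈ -1.51 m/s.
So the insect is moving at 1.51 m/s away from the emitter.

1.51 m/s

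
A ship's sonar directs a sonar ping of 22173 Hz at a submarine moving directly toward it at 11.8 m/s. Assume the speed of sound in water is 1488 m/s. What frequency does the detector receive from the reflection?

22527 Hz

The submarine first receives the wave as a moving observer: f₁ = f₀ · (v + u)/v = 22173 × (1488 + 11.8)/1488 ≈ 22349 Hz.
On reflection it acts as a source moving toward the stationary detector: f₂ = f₁ · v/(v − u) = 22349 × 1488/1476.2 ≈ 22527 Hz.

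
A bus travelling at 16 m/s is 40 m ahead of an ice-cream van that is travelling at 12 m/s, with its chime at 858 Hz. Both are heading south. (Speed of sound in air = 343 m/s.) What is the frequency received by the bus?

The bus is ahead, so the ice-cream van is moving toward it while the bus is moving away from the ice-cream van.
With source approaching and observer receding, f' = f · (v − v_o)/(v − v_s).
f' = 858 × (343 − 16)/(343 − 12) = 858 × 327/331 ≈ 848 Hz.

848 Hz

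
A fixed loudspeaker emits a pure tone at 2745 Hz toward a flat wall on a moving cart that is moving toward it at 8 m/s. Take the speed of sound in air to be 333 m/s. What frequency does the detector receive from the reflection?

2880 Hz

The flat wall on a moving cart first receives the wave as a moving observer: f₁ = f₀ · (v + u)/v = 2745 × (333 + 8)/333 ≈ 2811 Hz.
On reflection it acts as a source moving toward the stationary detector: f₂ = f₁ · v/(v − u) = 2811 × 333/325 ≈ 2880 Hz.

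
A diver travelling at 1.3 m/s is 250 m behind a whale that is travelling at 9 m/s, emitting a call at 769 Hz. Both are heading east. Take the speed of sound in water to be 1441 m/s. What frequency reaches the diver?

765 Hz

The diver is behind, so the whale is moving away from it while the diver is moving toward the whale.
Both move, so f' = f · (v + v_o)/(v + v_s).
f' = 769 × (1441 + 1.3)/(1441 + 9) = 769 × 1442.3/1450 ≈ 765 Hz.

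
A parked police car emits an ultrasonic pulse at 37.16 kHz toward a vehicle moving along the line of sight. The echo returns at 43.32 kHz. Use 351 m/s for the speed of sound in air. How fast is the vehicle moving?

Double Doppler shift off a moving reflector: f₂ = f₀ · (v + u)/(v − u) (u > 0 toward emitter).
Rearranging, u = v · (f₂ − f₀)/(f₂ + f₀) = 351 × 6.16/80.48 ≈ 27 m/s.
So the vehicle is moving at 27 m/s toward the emitter.

27 m/s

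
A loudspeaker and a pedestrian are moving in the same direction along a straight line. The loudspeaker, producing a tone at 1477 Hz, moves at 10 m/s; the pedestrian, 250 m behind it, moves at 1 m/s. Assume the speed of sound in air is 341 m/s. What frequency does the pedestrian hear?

1439 Hz

The pedestrian is behind, so the loudspeaker is moving away from it while the pedestrian is moving toward the loudspeaker.
General Doppler shift: f' = f · (v + v_o)/(v + v_s).
f' = 1477 × (341 + 1)/(341 + 10) = 1477 × 342/351 ≈ 1439 Hz.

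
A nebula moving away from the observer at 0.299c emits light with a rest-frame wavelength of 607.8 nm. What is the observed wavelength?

827.4 nm

Relativistic Doppler for wavelength: λ' = λ₀ · √((1 + β)/(1 − β)).
λ' = 607.8 × √(1.2990/0.7010) = 607.8 × 1.36127 ≈ 827.4 nm.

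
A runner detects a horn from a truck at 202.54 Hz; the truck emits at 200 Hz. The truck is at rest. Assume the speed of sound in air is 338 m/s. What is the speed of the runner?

4.3 m/s

f' > f, so the runner is approaching.
f' = f · (v + v_o)/v ⇒ v_o = v · |f'/f − 1|.
v_o = 338 × |202.54/200 − 1| = 338 × 0.0127 ≈ 4.3 m/s.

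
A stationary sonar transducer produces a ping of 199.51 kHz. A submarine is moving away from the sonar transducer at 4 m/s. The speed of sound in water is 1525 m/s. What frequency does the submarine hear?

199.0 kHz

Moving observer, stationary source: f' = f · (v − v_o)/v.
f' = 199.51 × (1525 − 4)/1525 = 199.51 × 1521/1525 ≈ 199.0 kHz.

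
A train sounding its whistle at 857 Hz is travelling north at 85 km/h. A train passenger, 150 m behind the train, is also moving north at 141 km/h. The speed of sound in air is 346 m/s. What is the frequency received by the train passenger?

893 Hz

85 km/h = 23.61 m/s; 141 km/h = 39.17 m/s.
The train passenger is behind, so the train is moving away from it while the train passenger is moving toward the train.
General Doppler shift: f' = f · (v + v_o)/(v + v_s).
f' = 857 × (346 + 39.17)/(346 + 23.61) = 857 × 385.17/369.61 ≈ 893 Hz.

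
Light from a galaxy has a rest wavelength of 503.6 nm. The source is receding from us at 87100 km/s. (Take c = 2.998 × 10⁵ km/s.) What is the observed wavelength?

679.2 nm

β = v/c = 87100/299800 = 0.2905.
Relativistic Doppler for wavelength: λ' = λ₀ · √((1 + β)/(1 − β)).
λ' = 503.6 × √(1.2905/0.7095) = 503.6 × 1.34870 ≈ 679.2 nm.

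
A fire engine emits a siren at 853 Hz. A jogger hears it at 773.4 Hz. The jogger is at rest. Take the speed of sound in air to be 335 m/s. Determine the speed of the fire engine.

f' < f, so the fire engine is receding.
f' = f · v/(v + v_s) ⇒ v_s = v · |1 − f/f'|.
v_s = 335 × |1 − 853/773.4| = 335 × 0.1029 ≈ 34 m/s.

34 m/s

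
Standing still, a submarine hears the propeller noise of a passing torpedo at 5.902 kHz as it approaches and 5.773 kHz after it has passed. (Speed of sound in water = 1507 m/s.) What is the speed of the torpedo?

16.7 m/s

f₁/f₂ = (v + v_s)/(v − v_s), so v_s = v · (f₁ − f₂)/(f₁ + f₂).
v_s = 1507 × (5.902 − 5.773)/(5.902 + 5.773) = 1507 × 0.129/11.675 ≈ 16.7 m/s.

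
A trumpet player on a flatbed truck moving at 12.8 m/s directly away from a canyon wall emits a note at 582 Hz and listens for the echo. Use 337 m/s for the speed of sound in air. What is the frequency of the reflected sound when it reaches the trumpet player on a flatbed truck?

539 Hz

The canyon wall receives the sound from a moving source: f₁ = f₀ · v/(v + v_e) = 582 × 337/349.8 ≈ 561 Hz.
On the return leg the trumpet player on a flatbed truck is a moving observer: f₂ = f₁ · (v − v_e)/v = 561 × 324.2/337 ≈ 539 Hz.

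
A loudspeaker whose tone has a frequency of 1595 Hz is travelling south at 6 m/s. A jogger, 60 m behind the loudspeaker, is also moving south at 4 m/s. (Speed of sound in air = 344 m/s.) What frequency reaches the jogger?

The jogger is behind, so the loudspeaker is moving away from it while the jogger is moving toward the loudspeaker.
Both move, so f' = f · (v + v_o)/(v + v_s).
f' = 1595 × (344 + 4)/(344 + 6) = 1595 × 348/350 ≈ 1586 Hz.

1586 Hz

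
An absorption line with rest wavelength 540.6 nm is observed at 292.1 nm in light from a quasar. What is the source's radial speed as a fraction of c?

λ'/λ₀ = 0.5403 < 1 (blueshift), so the source is approaching.
λ'/λ₀ = √((1 − β)/(1 + β)) for an approaching source ⇒ β = (1 − r²)/(1 + r²) with r = λ'/λ₀.
β = (1 − 0.2920)/(1 + 0.2920) ≈ 0.548.

0.548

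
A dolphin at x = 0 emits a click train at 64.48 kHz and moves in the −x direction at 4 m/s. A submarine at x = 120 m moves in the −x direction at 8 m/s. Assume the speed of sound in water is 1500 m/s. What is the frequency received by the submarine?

64.7 kHz

The observer lies on the +x side, so the source is heading away from the observer and the observer is heading toward the source.
General Doppler shift: f' = f · (v + v_o)/(v + v_s).
f' = 64.48 × (1500 + 8)/(1500 + 4) = 64.48 × 1508/1504 ≈ 64.7 kHz.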